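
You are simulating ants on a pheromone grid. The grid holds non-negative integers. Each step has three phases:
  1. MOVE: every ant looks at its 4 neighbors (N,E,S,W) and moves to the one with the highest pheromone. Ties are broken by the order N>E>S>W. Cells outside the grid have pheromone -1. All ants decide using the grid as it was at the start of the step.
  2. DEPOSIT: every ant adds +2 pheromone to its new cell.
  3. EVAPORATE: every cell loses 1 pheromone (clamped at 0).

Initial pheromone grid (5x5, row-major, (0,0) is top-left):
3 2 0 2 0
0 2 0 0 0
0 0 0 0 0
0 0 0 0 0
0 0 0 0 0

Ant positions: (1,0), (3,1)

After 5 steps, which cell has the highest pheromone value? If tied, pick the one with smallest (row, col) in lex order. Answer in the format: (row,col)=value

Step 1: ant0:(1,0)->N->(0,0) | ant1:(3,1)->N->(2,1)
  grid max=4 at (0,0)
Step 2: ant0:(0,0)->E->(0,1) | ant1:(2,1)->N->(1,1)
  grid max=3 at (0,0)
Step 3: ant0:(0,1)->W->(0,0) | ant1:(1,1)->N->(0,1)
  grid max=4 at (0,0)
Step 4: ant0:(0,0)->E->(0,1) | ant1:(0,1)->W->(0,0)
  grid max=5 at (0,0)
Step 5: ant0:(0,1)->W->(0,0) | ant1:(0,0)->E->(0,1)
  grid max=6 at (0,0)
Final grid:
  6 5 0 0 0
  0 0 0 0 0
  0 0 0 0 0
  0 0 0 0 0
  0 0 0 0 0
Max pheromone 6 at (0,0)

Answer: (0,0)=6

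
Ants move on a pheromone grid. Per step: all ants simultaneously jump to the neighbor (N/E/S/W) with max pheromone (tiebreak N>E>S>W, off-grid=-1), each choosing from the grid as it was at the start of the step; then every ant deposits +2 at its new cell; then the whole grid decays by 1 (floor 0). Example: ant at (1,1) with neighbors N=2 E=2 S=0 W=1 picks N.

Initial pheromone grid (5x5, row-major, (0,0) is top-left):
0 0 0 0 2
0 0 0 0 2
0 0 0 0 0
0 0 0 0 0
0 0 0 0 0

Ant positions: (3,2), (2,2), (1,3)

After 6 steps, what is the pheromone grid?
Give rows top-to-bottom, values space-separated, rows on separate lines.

After step 1: ants at (2,2),(1,2),(1,4)
  0 0 0 0 1
  0 0 1 0 3
  0 0 1 0 0
  0 0 0 0 0
  0 0 0 0 0
After step 2: ants at (1,2),(2,2),(0,4)
  0 0 0 0 2
  0 0 2 0 2
  0 0 2 0 0
  0 0 0 0 0
  0 0 0 0 0
After step 3: ants at (2,2),(1,2),(1,4)
  0 0 0 0 1
  0 0 3 0 3
  0 0 3 0 0
  0 0 0 0 0
  0 0 0 0 0
After step 4: ants at (1,2),(2,2),(0,4)
  0 0 0 0 2
  0 0 4 0 2
  0 0 4 0 0
  0 0 0 0 0
  0 0 0 0 0
After step 5: ants at (2,2),(1,2),(1,4)
  0 0 0 0 1
  0 0 5 0 3
  0 0 5 0 0
  0 0 0 0 0
  0 0 0 0 0
After step 6: ants at (1,2),(2,2),(0,4)
  0 0 0 0 2
  0 0 6 0 2
  0 0 6 0 0
  0 0 0 0 0
  0 0 0 0 0

0 0 0 0 2
0 0 6 0 2
0 0 6 0 0
0 0 0 0 0
0 0 0 0 0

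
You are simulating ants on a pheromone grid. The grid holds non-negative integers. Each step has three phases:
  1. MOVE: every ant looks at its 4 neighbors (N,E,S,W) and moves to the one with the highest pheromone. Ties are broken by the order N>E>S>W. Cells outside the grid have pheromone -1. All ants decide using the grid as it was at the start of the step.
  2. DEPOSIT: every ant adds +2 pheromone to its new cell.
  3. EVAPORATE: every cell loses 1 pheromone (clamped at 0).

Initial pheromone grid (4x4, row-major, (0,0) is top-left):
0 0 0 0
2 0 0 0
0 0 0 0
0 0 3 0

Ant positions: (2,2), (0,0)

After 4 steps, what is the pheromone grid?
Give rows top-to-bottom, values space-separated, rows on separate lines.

After step 1: ants at (3,2),(1,0)
  0 0 0 0
  3 0 0 0
  0 0 0 0
  0 0 4 0
After step 2: ants at (2,2),(0,0)
  1 0 0 0
  2 0 0 0
  0 0 1 0
  0 0 3 0
After step 3: ants at (3,2),(1,0)
  0 0 0 0
  3 0 0 0
  0 0 0 0
  0 0 4 0
After step 4: ants at (2,2),(0,0)
  1 0 0 0
  2 0 0 0
  0 0 1 0
  0 0 3 0

1 0 0 0
2 0 0 0
0 0 1 0
0 0 3 0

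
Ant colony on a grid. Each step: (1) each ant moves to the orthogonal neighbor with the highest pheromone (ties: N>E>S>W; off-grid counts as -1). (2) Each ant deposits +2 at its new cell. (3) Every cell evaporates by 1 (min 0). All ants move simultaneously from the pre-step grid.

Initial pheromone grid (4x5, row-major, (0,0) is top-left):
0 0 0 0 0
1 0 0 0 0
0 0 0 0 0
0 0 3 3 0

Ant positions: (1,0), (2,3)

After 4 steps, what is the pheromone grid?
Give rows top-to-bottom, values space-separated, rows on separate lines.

After step 1: ants at (0,0),(3,3)
  1 0 0 0 0
  0 0 0 0 0
  0 0 0 0 0
  0 0 2 4 0
After step 2: ants at (0,1),(3,2)
  0 1 0 0 0
  0 0 0 0 0
  0 0 0 0 0
  0 0 3 3 0
After step 3: ants at (0,2),(3,3)
  0 0 1 0 0
  0 0 0 0 0
  0 0 0 0 0
  0 0 2 4 0
After step 4: ants at (0,3),(3,2)
  0 0 0 1 0
  0 0 0 0 0
  0 0 0 0 0
  0 0 3 3 0

0 0 0 1 0
0 0 0 0 0
0 0 0 0 0
0 0 3 3 0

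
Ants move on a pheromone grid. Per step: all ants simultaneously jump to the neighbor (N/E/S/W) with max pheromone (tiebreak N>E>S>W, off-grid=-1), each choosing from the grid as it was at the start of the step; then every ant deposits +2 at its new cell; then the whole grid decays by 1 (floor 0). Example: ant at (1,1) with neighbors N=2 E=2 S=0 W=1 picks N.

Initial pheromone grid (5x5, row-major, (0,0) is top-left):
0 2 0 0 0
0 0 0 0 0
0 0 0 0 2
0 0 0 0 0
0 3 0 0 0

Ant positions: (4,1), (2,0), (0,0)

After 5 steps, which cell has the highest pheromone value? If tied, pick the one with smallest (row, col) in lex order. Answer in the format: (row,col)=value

Answer: (0,1)=7

Derivation:
Step 1: ant0:(4,1)->N->(3,1) | ant1:(2,0)->N->(1,0) | ant2:(0,0)->E->(0,1)
  grid max=3 at (0,1)
Step 2: ant0:(3,1)->S->(4,1) | ant1:(1,0)->N->(0,0) | ant2:(0,1)->E->(0,2)
  grid max=3 at (4,1)
Step 3: ant0:(4,1)->N->(3,1) | ant1:(0,0)->E->(0,1) | ant2:(0,2)->W->(0,1)
  grid max=5 at (0,1)
Step 4: ant0:(3,1)->S->(4,1) | ant1:(0,1)->E->(0,2) | ant2:(0,1)->E->(0,2)
  grid max=4 at (0,1)
Step 5: ant0:(4,1)->N->(3,1) | ant1:(0,2)->W->(0,1) | ant2:(0,2)->W->(0,1)
  grid max=7 at (0,1)
Final grid:
  0 7 2 0 0
  0 0 0 0 0
  0 0 0 0 0
  0 1 0 0 0
  0 2 0 0 0
Max pheromone 7 at (0,1)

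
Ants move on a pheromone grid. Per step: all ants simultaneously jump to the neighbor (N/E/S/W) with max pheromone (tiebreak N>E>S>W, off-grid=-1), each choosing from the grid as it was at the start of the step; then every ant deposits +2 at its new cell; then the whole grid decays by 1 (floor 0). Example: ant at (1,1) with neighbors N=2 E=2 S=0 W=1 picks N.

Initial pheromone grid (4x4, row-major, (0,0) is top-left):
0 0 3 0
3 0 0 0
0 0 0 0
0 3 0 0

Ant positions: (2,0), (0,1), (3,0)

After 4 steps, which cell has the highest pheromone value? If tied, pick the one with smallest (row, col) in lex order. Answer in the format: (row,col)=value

Step 1: ant0:(2,0)->N->(1,0) | ant1:(0,1)->E->(0,2) | ant2:(3,0)->E->(3,1)
  grid max=4 at (0,2)
Step 2: ant0:(1,0)->N->(0,0) | ant1:(0,2)->E->(0,3) | ant2:(3,1)->N->(2,1)
  grid max=3 at (0,2)
Step 3: ant0:(0,0)->S->(1,0) | ant1:(0,3)->W->(0,2) | ant2:(2,1)->S->(3,1)
  grid max=4 at (0,2)
Step 4: ant0:(1,0)->N->(0,0) | ant1:(0,2)->E->(0,3) | ant2:(3,1)->N->(2,1)
  grid max=3 at (0,2)
Final grid:
  1 0 3 1
  3 0 0 0
  0 1 0 0
  0 3 0 0
Max pheromone 3 at (0,2)

Answer: (0,2)=3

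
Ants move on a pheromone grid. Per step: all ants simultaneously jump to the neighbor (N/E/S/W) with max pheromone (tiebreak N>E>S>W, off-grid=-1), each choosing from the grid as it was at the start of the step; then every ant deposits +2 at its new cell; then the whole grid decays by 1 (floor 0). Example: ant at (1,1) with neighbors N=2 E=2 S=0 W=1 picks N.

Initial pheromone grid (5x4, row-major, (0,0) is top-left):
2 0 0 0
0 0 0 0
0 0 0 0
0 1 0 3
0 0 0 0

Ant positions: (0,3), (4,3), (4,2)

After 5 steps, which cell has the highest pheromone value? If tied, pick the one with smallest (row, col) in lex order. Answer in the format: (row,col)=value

Answer: (3,3)=8

Derivation:
Step 1: ant0:(0,3)->S->(1,3) | ant1:(4,3)->N->(3,3) | ant2:(4,2)->N->(3,2)
  grid max=4 at (3,3)
Step 2: ant0:(1,3)->N->(0,3) | ant1:(3,3)->W->(3,2) | ant2:(3,2)->E->(3,3)
  grid max=5 at (3,3)
Step 3: ant0:(0,3)->S->(1,3) | ant1:(3,2)->E->(3,3) | ant2:(3,3)->W->(3,2)
  grid max=6 at (3,3)
Step 4: ant0:(1,3)->N->(0,3) | ant1:(3,3)->W->(3,2) | ant2:(3,2)->E->(3,3)
  grid max=7 at (3,3)
Step 5: ant0:(0,3)->S->(1,3) | ant1:(3,2)->E->(3,3) | ant2:(3,3)->W->(3,2)
  grid max=8 at (3,3)
Final grid:
  0 0 0 0
  0 0 0 1
  0 0 0 0
  0 0 5 8
  0 0 0 0
Max pheromone 8 at (3,3)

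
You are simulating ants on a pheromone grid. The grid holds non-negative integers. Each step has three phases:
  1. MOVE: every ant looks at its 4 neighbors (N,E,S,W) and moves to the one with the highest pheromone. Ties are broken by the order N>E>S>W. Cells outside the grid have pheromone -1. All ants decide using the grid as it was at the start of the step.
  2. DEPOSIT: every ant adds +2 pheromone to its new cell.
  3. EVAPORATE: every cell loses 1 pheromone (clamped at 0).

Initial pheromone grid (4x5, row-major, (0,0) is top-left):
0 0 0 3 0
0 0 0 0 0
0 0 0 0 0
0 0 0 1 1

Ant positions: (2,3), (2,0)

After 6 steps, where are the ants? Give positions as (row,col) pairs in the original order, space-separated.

Step 1: ant0:(2,3)->S->(3,3) | ant1:(2,0)->N->(1,0)
  grid max=2 at (0,3)
Step 2: ant0:(3,3)->N->(2,3) | ant1:(1,0)->N->(0,0)
  grid max=1 at (0,0)
Step 3: ant0:(2,3)->S->(3,3) | ant1:(0,0)->E->(0,1)
  grid max=2 at (3,3)
Step 4: ant0:(3,3)->N->(2,3) | ant1:(0,1)->E->(0,2)
  grid max=1 at (0,2)
Step 5: ant0:(2,3)->S->(3,3) | ant1:(0,2)->E->(0,3)
  grid max=2 at (3,3)
Step 6: ant0:(3,3)->N->(2,3) | ant1:(0,3)->E->(0,4)
  grid max=1 at (0,4)

(2,3) (0,4)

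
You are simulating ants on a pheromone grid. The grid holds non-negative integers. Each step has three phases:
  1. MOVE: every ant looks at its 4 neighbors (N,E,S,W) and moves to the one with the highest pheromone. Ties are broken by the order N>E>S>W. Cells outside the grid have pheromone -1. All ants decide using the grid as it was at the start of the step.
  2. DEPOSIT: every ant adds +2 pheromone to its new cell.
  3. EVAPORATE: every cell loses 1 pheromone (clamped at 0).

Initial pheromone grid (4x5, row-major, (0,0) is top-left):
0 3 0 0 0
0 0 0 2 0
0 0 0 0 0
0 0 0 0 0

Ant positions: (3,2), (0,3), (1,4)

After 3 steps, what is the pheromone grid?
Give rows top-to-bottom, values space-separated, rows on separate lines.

After step 1: ants at (2,2),(1,3),(1,3)
  0 2 0 0 0
  0 0 0 5 0
  0 0 1 0 0
  0 0 0 0 0
After step 2: ants at (1,2),(0,3),(0,3)
  0 1 0 3 0
  0 0 1 4 0
  0 0 0 0 0
  0 0 0 0 0
After step 3: ants at (1,3),(1,3),(1,3)
  0 0 0 2 0
  0 0 0 9 0
  0 0 0 0 0
  0 0 0 0 0

0 0 0 2 0
0 0 0 9 0
0 0 0 0 0
0 0 0 0 0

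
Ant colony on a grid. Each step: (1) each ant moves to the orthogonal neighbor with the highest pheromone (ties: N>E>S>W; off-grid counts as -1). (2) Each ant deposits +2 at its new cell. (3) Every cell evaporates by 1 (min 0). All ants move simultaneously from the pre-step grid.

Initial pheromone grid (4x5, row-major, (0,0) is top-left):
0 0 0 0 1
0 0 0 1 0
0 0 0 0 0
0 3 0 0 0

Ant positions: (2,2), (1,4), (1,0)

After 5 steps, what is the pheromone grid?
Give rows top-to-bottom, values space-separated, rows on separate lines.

After step 1: ants at (1,2),(0,4),(0,0)
  1 0 0 0 2
  0 0 1 0 0
  0 0 0 0 0
  0 2 0 0 0
After step 2: ants at (0,2),(1,4),(0,1)
  0 1 1 0 1
  0 0 0 0 1
  0 0 0 0 0
  0 1 0 0 0
After step 3: ants at (0,1),(0,4),(0,2)
  0 2 2 0 2
  0 0 0 0 0
  0 0 0 0 0
  0 0 0 0 0
After step 4: ants at (0,2),(1,4),(0,1)
  0 3 3 0 1
  0 0 0 0 1
  0 0 0 0 0
  0 0 0 0 0
After step 5: ants at (0,1),(0,4),(0,2)
  0 4 4 0 2
  0 0 0 0 0
  0 0 0 0 0
  0 0 0 0 0

0 4 4 0 2
0 0 0 0 0
0 0 0 0 0
0 0 0 0 0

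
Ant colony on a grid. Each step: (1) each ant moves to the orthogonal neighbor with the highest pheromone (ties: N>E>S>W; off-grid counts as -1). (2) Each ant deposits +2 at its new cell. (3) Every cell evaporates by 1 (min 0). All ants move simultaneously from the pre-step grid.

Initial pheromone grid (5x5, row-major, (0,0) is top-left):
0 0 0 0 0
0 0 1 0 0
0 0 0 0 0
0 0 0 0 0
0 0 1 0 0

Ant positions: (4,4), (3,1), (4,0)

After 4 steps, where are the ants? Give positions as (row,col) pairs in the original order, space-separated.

Step 1: ant0:(4,4)->N->(3,4) | ant1:(3,1)->N->(2,1) | ant2:(4,0)->N->(3,0)
  grid max=1 at (2,1)
Step 2: ant0:(3,4)->N->(2,4) | ant1:(2,1)->N->(1,1) | ant2:(3,0)->N->(2,0)
  grid max=1 at (1,1)
Step 3: ant0:(2,4)->N->(1,4) | ant1:(1,1)->N->(0,1) | ant2:(2,0)->N->(1,0)
  grid max=1 at (0,1)
Step 4: ant0:(1,4)->N->(0,4) | ant1:(0,1)->E->(0,2) | ant2:(1,0)->N->(0,0)
  grid max=1 at (0,0)

(0,4) (0,2) (0,0)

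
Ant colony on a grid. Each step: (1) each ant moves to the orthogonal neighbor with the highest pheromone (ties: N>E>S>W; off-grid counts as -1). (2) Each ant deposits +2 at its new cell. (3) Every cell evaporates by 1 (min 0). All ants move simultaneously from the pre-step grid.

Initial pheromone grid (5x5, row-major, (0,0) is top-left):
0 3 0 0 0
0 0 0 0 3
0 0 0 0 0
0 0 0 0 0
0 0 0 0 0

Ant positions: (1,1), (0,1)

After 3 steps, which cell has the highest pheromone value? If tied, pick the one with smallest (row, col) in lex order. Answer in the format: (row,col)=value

Answer: (0,1)=6

Derivation:
Step 1: ant0:(1,1)->N->(0,1) | ant1:(0,1)->E->(0,2)
  grid max=4 at (0,1)
Step 2: ant0:(0,1)->E->(0,2) | ant1:(0,2)->W->(0,1)
  grid max=5 at (0,1)
Step 3: ant0:(0,2)->W->(0,1) | ant1:(0,1)->E->(0,2)
  grid max=6 at (0,1)
Final grid:
  0 6 3 0 0
  0 0 0 0 0
  0 0 0 0 0
  0 0 0 0 0
  0 0 0 0 0
Max pheromone 6 at (0,1)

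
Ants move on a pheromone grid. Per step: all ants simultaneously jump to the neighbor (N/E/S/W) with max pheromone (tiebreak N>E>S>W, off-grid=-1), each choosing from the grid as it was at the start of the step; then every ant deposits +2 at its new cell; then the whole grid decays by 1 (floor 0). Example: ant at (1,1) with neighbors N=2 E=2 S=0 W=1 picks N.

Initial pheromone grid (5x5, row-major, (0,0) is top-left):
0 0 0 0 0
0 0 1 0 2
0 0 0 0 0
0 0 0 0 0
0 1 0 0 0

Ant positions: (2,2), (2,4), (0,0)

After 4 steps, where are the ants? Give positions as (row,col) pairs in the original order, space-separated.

Step 1: ant0:(2,2)->N->(1,2) | ant1:(2,4)->N->(1,4) | ant2:(0,0)->E->(0,1)
  grid max=3 at (1,4)
Step 2: ant0:(1,2)->N->(0,2) | ant1:(1,4)->N->(0,4) | ant2:(0,1)->E->(0,2)
  grid max=3 at (0,2)
Step 3: ant0:(0,2)->S->(1,2) | ant1:(0,4)->S->(1,4) | ant2:(0,2)->S->(1,2)
  grid max=4 at (1,2)
Step 4: ant0:(1,2)->N->(0,2) | ant1:(1,4)->N->(0,4) | ant2:(1,2)->N->(0,2)
  grid max=5 at (0,2)

(0,2) (0,4) (0,2)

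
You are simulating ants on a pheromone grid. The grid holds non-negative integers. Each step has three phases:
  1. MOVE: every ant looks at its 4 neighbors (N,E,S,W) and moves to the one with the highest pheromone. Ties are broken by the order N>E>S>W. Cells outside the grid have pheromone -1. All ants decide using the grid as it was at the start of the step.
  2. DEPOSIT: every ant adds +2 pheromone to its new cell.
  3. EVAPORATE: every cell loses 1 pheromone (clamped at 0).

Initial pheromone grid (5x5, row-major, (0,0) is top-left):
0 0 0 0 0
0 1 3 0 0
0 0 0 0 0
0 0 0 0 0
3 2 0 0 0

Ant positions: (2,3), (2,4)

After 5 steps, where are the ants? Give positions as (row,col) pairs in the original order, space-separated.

Step 1: ant0:(2,3)->N->(1,3) | ant1:(2,4)->N->(1,4)
  grid max=2 at (1,2)
Step 2: ant0:(1,3)->W->(1,2) | ant1:(1,4)->W->(1,3)
  grid max=3 at (1,2)
Step 3: ant0:(1,2)->E->(1,3) | ant1:(1,3)->W->(1,2)
  grid max=4 at (1,2)
Step 4: ant0:(1,3)->W->(1,2) | ant1:(1,2)->E->(1,3)
  grid max=5 at (1,2)
Step 5: ant0:(1,2)->E->(1,3) | ant1:(1,3)->W->(1,2)
  grid max=6 at (1,2)

(1,3) (1,2)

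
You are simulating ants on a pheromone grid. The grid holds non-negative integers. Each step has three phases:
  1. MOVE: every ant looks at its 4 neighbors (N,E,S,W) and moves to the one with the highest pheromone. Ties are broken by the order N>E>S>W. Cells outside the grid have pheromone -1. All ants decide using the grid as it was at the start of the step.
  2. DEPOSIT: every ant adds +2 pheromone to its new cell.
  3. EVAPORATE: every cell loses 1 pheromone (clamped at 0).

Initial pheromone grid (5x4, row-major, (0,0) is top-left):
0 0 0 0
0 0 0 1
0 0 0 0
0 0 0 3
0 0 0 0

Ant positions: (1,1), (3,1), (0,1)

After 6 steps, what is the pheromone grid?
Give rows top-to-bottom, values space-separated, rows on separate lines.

After step 1: ants at (0,1),(2,1),(0,2)
  0 1 1 0
  0 0 0 0
  0 1 0 0
  0 0 0 2
  0 0 0 0
After step 2: ants at (0,2),(1,1),(0,1)
  0 2 2 0
  0 1 0 0
  0 0 0 0
  0 0 0 1
  0 0 0 0
After step 3: ants at (0,1),(0,1),(0,2)
  0 5 3 0
  0 0 0 0
  0 0 0 0
  0 0 0 0
  0 0 0 0
After step 4: ants at (0,2),(0,2),(0,1)
  0 6 6 0
  0 0 0 0
  0 0 0 0
  0 0 0 0
  0 0 0 0
After step 5: ants at (0,1),(0,1),(0,2)
  0 9 7 0
  0 0 0 0
  0 0 0 0
  0 0 0 0
  0 0 0 0
After step 6: ants at (0,2),(0,2),(0,1)
  0 10 10 0
  0 0 0 0
  0 0 0 0
  0 0 0 0
  0 0 0 0

0 10 10 0
0 0 0 0
0 0 0 0
0 0 0 0
0 0 0 0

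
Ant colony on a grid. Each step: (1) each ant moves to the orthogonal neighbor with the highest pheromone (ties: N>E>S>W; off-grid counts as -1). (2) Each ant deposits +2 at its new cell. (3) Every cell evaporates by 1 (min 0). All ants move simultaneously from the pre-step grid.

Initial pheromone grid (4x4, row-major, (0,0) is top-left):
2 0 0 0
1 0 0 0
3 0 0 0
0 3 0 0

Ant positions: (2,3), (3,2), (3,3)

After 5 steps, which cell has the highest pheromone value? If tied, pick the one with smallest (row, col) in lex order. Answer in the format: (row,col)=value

Step 1: ant0:(2,3)->N->(1,3) | ant1:(3,2)->W->(3,1) | ant2:(3,3)->N->(2,3)
  grid max=4 at (3,1)
Step 2: ant0:(1,3)->S->(2,3) | ant1:(3,1)->N->(2,1) | ant2:(2,3)->N->(1,3)
  grid max=3 at (3,1)
Step 3: ant0:(2,3)->N->(1,3) | ant1:(2,1)->S->(3,1) | ant2:(1,3)->S->(2,3)
  grid max=4 at (3,1)
Step 4: ant0:(1,3)->S->(2,3) | ant1:(3,1)->N->(2,1) | ant2:(2,3)->N->(1,3)
  grid max=4 at (1,3)
Step 5: ant0:(2,3)->N->(1,3) | ant1:(2,1)->S->(3,1) | ant2:(1,3)->S->(2,3)
  grid max=5 at (1,3)
Final grid:
  0 0 0 0
  0 0 0 5
  0 0 0 5
  0 4 0 0
Max pheromone 5 at (1,3)

Answer: (1,3)=5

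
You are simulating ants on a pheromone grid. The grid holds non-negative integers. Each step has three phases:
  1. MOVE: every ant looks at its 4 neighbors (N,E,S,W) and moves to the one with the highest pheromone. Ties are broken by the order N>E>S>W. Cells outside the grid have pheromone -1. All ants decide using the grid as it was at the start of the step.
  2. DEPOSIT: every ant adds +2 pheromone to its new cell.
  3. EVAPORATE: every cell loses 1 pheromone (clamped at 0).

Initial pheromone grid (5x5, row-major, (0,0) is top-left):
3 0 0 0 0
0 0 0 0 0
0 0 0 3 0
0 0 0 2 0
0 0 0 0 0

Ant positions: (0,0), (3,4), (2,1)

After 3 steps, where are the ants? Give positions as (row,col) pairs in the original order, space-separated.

Step 1: ant0:(0,0)->E->(0,1) | ant1:(3,4)->W->(3,3) | ant2:(2,1)->N->(1,1)
  grid max=3 at (3,3)
Step 2: ant0:(0,1)->W->(0,0) | ant1:(3,3)->N->(2,3) | ant2:(1,1)->N->(0,1)
  grid max=3 at (0,0)
Step 3: ant0:(0,0)->E->(0,1) | ant1:(2,3)->S->(3,3) | ant2:(0,1)->W->(0,0)
  grid max=4 at (0,0)

(0,1) (3,3) (0,0)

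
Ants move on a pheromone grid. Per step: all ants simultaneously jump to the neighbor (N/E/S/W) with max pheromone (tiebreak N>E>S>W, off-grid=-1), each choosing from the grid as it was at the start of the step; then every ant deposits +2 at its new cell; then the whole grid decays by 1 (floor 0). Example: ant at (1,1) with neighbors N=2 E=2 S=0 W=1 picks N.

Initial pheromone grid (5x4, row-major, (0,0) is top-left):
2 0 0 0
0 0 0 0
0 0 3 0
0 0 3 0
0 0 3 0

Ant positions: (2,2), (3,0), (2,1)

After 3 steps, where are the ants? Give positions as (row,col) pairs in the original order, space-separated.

Step 1: ant0:(2,2)->S->(3,2) | ant1:(3,0)->N->(2,0) | ant2:(2,1)->E->(2,2)
  grid max=4 at (2,2)
Step 2: ant0:(3,2)->N->(2,2) | ant1:(2,0)->N->(1,0) | ant2:(2,2)->S->(3,2)
  grid max=5 at (2,2)
Step 3: ant0:(2,2)->S->(3,2) | ant1:(1,0)->N->(0,0) | ant2:(3,2)->N->(2,2)
  grid max=6 at (2,2)

(3,2) (0,0) (2,2)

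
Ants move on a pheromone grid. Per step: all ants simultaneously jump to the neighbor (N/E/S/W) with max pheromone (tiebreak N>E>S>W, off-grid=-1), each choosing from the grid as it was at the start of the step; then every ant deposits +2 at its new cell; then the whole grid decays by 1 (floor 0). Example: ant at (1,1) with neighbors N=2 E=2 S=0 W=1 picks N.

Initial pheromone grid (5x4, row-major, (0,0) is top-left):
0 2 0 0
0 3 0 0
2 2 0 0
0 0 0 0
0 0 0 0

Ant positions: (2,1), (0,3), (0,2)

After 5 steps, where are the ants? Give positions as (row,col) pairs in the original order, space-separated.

Step 1: ant0:(2,1)->N->(1,1) | ant1:(0,3)->S->(1,3) | ant2:(0,2)->W->(0,1)
  grid max=4 at (1,1)
Step 2: ant0:(1,1)->N->(0,1) | ant1:(1,3)->N->(0,3) | ant2:(0,1)->S->(1,1)
  grid max=5 at (1,1)
Step 3: ant0:(0,1)->S->(1,1) | ant1:(0,3)->S->(1,3) | ant2:(1,1)->N->(0,1)
  grid max=6 at (1,1)
Step 4: ant0:(1,1)->N->(0,1) | ant1:(1,3)->N->(0,3) | ant2:(0,1)->S->(1,1)
  grid max=7 at (1,1)
Step 5: ant0:(0,1)->S->(1,1) | ant1:(0,3)->S->(1,3) | ant2:(1,1)->N->(0,1)
  grid max=8 at (1,1)

(1,1) (1,3) (0,1)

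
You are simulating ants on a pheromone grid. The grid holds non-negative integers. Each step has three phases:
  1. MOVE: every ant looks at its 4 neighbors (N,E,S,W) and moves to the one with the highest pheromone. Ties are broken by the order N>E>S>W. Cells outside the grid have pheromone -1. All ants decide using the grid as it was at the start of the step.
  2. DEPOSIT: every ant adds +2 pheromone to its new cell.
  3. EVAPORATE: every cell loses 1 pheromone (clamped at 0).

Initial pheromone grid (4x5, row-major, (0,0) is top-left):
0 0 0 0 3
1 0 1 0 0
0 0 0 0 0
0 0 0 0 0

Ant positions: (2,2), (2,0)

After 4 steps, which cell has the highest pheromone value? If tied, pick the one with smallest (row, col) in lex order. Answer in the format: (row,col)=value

Answer: (0,0)=1

Derivation:
Step 1: ant0:(2,2)->N->(1,2) | ant1:(2,0)->N->(1,0)
  grid max=2 at (0,4)
Step 2: ant0:(1,2)->N->(0,2) | ant1:(1,0)->N->(0,0)
  grid max=1 at (0,0)
Step 3: ant0:(0,2)->S->(1,2) | ant1:(0,0)->S->(1,0)
  grid max=2 at (1,0)
Step 4: ant0:(1,2)->N->(0,2) | ant1:(1,0)->N->(0,0)
  grid max=1 at (0,0)
Final grid:
  1 0 1 0 0
  1 0 1 0 0
  0 0 0 0 0
  0 0 0 0 0
Max pheromone 1 at (0,0)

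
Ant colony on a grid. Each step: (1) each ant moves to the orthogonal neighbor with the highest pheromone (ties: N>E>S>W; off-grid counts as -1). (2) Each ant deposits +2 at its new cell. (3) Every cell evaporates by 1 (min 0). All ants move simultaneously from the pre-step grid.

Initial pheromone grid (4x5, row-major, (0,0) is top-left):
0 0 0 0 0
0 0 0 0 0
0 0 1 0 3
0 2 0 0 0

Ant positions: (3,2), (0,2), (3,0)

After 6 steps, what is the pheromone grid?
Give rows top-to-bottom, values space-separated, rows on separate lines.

After step 1: ants at (3,1),(0,3),(3,1)
  0 0 0 1 0
  0 0 0 0 0
  0 0 0 0 2
  0 5 0 0 0
After step 2: ants at (2,1),(0,4),(2,1)
  0 0 0 0 1
  0 0 0 0 0
  0 3 0 0 1
  0 4 0 0 0
After step 3: ants at (3,1),(1,4),(3,1)
  0 0 0 0 0
  0 0 0 0 1
  0 2 0 0 0
  0 7 0 0 0
After step 4: ants at (2,1),(0,4),(2,1)
  0 0 0 0 1
  0 0 0 0 0
  0 5 0 0 0
  0 6 0 0 0
After step 5: ants at (3,1),(1,4),(3,1)
  0 0 0 0 0
  0 0 0 0 1
  0 4 0 0 0
  0 9 0 0 0
After step 6: ants at (2,1),(0,4),(2,1)
  0 0 0 0 1
  0 0 0 0 0
  0 7 0 0 0
  0 8 0 0 0

0 0 0 0 1
0 0 0 0 0
0 7 0 0 0
0 8 0 0 0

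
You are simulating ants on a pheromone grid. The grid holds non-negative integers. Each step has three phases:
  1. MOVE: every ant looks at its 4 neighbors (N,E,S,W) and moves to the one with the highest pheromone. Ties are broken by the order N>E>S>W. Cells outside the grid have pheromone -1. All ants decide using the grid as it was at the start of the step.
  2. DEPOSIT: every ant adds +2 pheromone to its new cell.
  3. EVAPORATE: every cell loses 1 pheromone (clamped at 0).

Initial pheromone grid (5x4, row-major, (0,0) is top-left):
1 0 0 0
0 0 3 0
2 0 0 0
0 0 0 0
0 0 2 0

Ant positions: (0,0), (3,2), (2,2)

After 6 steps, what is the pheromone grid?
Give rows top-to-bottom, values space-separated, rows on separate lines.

After step 1: ants at (0,1),(4,2),(1,2)
  0 1 0 0
  0 0 4 0
  1 0 0 0
  0 0 0 0
  0 0 3 0
After step 2: ants at (0,2),(3,2),(0,2)
  0 0 3 0
  0 0 3 0
  0 0 0 0
  0 0 1 0
  0 0 2 0
After step 3: ants at (1,2),(4,2),(1,2)
  0 0 2 0
  0 0 6 0
  0 0 0 0
  0 0 0 0
  0 0 3 0
After step 4: ants at (0,2),(3,2),(0,2)
  0 0 5 0
  0 0 5 0
  0 0 0 0
  0 0 1 0
  0 0 2 0
After step 5: ants at (1,2),(4,2),(1,2)
  0 0 4 0
  0 0 8 0
  0 0 0 0
  0 0 0 0
  0 0 3 0
After step 6: ants at (0,2),(3,2),(0,2)
  0 0 7 0
  0 0 7 0
  0 0 0 0
  0 0 1 0
  0 0 2 0

0 0 7 0
0 0 7 0
0 0 0 0
0 0 1 0
0 0 2 0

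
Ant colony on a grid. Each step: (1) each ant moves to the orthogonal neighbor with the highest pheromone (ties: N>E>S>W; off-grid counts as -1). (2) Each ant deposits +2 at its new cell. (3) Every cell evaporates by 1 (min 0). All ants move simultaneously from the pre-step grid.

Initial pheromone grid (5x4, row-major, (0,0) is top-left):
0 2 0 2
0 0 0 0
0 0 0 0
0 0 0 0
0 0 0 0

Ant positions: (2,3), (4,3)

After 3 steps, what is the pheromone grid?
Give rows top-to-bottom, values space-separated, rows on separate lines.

After step 1: ants at (1,3),(3,3)
  0 1 0 1
  0 0 0 1
  0 0 0 0
  0 0 0 1
  0 0 0 0
After step 2: ants at (0,3),(2,3)
  0 0 0 2
  0 0 0 0
  0 0 0 1
  0 0 0 0
  0 0 0 0
After step 3: ants at (1,3),(1,3)
  0 0 0 1
  0 0 0 3
  0 0 0 0
  0 0 0 0
  0 0 0 0

0 0 0 1
0 0 0 3
0 0 0 0
0 0 0 0
0 0 0 0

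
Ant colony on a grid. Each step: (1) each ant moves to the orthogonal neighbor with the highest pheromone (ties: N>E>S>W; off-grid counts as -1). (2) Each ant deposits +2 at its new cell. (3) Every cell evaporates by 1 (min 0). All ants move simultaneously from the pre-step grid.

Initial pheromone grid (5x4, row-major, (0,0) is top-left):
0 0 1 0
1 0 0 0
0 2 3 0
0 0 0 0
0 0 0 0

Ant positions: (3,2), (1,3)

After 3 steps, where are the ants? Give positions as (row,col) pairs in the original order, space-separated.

Step 1: ant0:(3,2)->N->(2,2) | ant1:(1,3)->N->(0,3)
  grid max=4 at (2,2)
Step 2: ant0:(2,2)->W->(2,1) | ant1:(0,3)->S->(1,3)
  grid max=3 at (2,2)
Step 3: ant0:(2,1)->E->(2,2) | ant1:(1,3)->N->(0,3)
  grid max=4 at (2,2)

(2,2) (0,3)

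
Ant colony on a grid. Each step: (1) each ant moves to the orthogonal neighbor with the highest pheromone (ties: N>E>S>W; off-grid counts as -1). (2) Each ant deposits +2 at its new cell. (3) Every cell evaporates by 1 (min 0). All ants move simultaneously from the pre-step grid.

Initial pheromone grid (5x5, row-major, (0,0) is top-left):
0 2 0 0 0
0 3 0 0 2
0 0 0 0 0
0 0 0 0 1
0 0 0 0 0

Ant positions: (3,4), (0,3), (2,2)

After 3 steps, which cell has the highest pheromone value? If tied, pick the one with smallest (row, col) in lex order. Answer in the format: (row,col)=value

Answer: (0,4)=3

Derivation:
Step 1: ant0:(3,4)->N->(2,4) | ant1:(0,3)->E->(0,4) | ant2:(2,2)->N->(1,2)
  grid max=2 at (1,1)
Step 2: ant0:(2,4)->N->(1,4) | ant1:(0,4)->S->(1,4) | ant2:(1,2)->W->(1,1)
  grid max=4 at (1,4)
Step 3: ant0:(1,4)->N->(0,4) | ant1:(1,4)->N->(0,4) | ant2:(1,1)->N->(0,1)
  grid max=3 at (0,4)
Final grid:
  0 1 0 0 3
  0 2 0 0 3
  0 0 0 0 0
  0 0 0 0 0
  0 0 0 0 0
Max pheromone 3 at (0,4)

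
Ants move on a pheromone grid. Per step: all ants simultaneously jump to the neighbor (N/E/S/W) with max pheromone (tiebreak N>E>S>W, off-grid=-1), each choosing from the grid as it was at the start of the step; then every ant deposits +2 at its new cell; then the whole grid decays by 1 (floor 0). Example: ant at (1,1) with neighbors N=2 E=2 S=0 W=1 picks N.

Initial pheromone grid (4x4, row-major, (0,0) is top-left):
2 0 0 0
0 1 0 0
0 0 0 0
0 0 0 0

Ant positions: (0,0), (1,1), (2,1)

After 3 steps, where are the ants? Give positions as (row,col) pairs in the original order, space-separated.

Step 1: ant0:(0,0)->E->(0,1) | ant1:(1,1)->N->(0,1) | ant2:(2,1)->N->(1,1)
  grid max=3 at (0,1)
Step 2: ant0:(0,1)->S->(1,1) | ant1:(0,1)->S->(1,1) | ant2:(1,1)->N->(0,1)
  grid max=5 at (1,1)
Step 3: ant0:(1,1)->N->(0,1) | ant1:(1,1)->N->(0,1) | ant2:(0,1)->S->(1,1)
  grid max=7 at (0,1)

(0,1) (0,1) (1,1)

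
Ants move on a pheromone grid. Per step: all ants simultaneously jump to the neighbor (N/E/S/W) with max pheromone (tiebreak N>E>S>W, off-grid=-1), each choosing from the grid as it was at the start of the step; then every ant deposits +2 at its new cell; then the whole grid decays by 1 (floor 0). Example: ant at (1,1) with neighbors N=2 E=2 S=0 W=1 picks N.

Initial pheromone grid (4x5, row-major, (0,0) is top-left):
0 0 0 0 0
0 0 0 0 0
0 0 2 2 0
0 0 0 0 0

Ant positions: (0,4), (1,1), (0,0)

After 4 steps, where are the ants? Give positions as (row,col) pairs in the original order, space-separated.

Step 1: ant0:(0,4)->S->(1,4) | ant1:(1,1)->N->(0,1) | ant2:(0,0)->E->(0,1)
  grid max=3 at (0,1)
Step 2: ant0:(1,4)->N->(0,4) | ant1:(0,1)->E->(0,2) | ant2:(0,1)->E->(0,2)
  grid max=3 at (0,2)
Step 3: ant0:(0,4)->S->(1,4) | ant1:(0,2)->W->(0,1) | ant2:(0,2)->W->(0,1)
  grid max=5 at (0,1)
Step 4: ant0:(1,4)->N->(0,4) | ant1:(0,1)->E->(0,2) | ant2:(0,1)->E->(0,2)
  grid max=5 at (0,2)

(0,4) (0,2) (0,2)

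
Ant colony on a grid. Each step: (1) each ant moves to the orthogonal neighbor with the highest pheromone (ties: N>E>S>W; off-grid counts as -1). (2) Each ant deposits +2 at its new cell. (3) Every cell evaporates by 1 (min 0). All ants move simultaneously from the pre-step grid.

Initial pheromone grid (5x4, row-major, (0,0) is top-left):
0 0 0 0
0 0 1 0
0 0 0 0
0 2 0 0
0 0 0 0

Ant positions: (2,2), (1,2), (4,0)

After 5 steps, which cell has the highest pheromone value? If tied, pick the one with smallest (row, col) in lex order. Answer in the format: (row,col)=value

Answer: (1,2)=6

Derivation:
Step 1: ant0:(2,2)->N->(1,2) | ant1:(1,2)->N->(0,2) | ant2:(4,0)->N->(3,0)
  grid max=2 at (1,2)
Step 2: ant0:(1,2)->N->(0,2) | ant1:(0,2)->S->(1,2) | ant2:(3,0)->E->(3,1)
  grid max=3 at (1,2)
Step 3: ant0:(0,2)->S->(1,2) | ant1:(1,2)->N->(0,2) | ant2:(3,1)->N->(2,1)
  grid max=4 at (1,2)
Step 4: ant0:(1,2)->N->(0,2) | ant1:(0,2)->S->(1,2) | ant2:(2,1)->S->(3,1)
  grid max=5 at (1,2)
Step 5: ant0:(0,2)->S->(1,2) | ant1:(1,2)->N->(0,2) | ant2:(3,1)->N->(2,1)
  grid max=6 at (1,2)
Final grid:
  0 0 5 0
  0 0 6 0
  0 1 0 0
  0 1 0 0
  0 0 0 0
Max pheromone 6 at (1,2)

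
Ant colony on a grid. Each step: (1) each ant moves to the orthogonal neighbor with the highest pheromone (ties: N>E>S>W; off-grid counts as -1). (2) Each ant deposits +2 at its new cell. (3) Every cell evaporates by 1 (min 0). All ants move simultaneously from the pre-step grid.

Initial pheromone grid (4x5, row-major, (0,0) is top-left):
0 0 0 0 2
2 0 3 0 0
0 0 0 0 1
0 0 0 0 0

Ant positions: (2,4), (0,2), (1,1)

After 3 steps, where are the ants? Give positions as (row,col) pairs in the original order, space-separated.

Step 1: ant0:(2,4)->N->(1,4) | ant1:(0,2)->S->(1,2) | ant2:(1,1)->E->(1,2)
  grid max=6 at (1,2)
Step 2: ant0:(1,4)->N->(0,4) | ant1:(1,2)->N->(0,2) | ant2:(1,2)->N->(0,2)
  grid max=5 at (1,2)
Step 3: ant0:(0,4)->S->(1,4) | ant1:(0,2)->S->(1,2) | ant2:(0,2)->S->(1,2)
  grid max=8 at (1,2)

(1,4) (1,2) (1,2)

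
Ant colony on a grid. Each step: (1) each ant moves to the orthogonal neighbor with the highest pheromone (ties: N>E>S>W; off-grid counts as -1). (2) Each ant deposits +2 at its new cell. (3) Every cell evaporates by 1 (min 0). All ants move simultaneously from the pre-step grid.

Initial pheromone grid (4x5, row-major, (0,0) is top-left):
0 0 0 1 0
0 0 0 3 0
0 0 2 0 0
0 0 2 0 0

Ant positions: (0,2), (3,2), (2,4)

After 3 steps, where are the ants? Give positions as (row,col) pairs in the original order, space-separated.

Step 1: ant0:(0,2)->E->(0,3) | ant1:(3,2)->N->(2,2) | ant2:(2,4)->N->(1,4)
  grid max=3 at (2,2)
Step 2: ant0:(0,3)->S->(1,3) | ant1:(2,2)->S->(3,2) | ant2:(1,4)->W->(1,3)
  grid max=5 at (1,3)
Step 3: ant0:(1,3)->N->(0,3) | ant1:(3,2)->N->(2,2) | ant2:(1,3)->N->(0,3)
  grid max=4 at (0,3)

(0,3) (2,2) (0,3)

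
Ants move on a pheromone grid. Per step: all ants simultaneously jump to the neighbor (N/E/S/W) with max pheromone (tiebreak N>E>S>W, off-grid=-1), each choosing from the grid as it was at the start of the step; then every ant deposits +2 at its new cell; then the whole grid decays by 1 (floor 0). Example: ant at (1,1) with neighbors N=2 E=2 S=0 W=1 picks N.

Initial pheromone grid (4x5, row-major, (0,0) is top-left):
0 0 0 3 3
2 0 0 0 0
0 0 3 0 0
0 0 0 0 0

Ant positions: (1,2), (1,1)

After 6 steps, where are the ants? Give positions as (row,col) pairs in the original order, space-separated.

Step 1: ant0:(1,2)->S->(2,2) | ant1:(1,1)->W->(1,0)
  grid max=4 at (2,2)
Step 2: ant0:(2,2)->N->(1,2) | ant1:(1,0)->N->(0,0)
  grid max=3 at (2,2)
Step 3: ant0:(1,2)->S->(2,2) | ant1:(0,0)->S->(1,0)
  grid max=4 at (2,2)
Step 4: ant0:(2,2)->N->(1,2) | ant1:(1,0)->N->(0,0)
  grid max=3 at (2,2)
Step 5: ant0:(1,2)->S->(2,2) | ant1:(0,0)->S->(1,0)
  grid max=4 at (2,2)
Step 6: ant0:(2,2)->N->(1,2) | ant1:(1,0)->N->(0,0)
  grid max=3 at (2,2)

(1,2) (0,0)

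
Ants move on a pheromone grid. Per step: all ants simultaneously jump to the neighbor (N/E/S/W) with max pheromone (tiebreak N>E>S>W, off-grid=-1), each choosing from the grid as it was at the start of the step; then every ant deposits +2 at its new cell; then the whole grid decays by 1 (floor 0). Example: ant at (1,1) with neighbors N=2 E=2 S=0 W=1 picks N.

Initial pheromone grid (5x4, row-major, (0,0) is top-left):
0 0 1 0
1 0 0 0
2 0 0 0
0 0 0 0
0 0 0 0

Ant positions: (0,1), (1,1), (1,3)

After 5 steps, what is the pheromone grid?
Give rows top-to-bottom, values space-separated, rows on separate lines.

After step 1: ants at (0,2),(1,0),(0,3)
  0 0 2 1
  2 0 0 0
  1 0 0 0
  0 0 0 0
  0 0 0 0
After step 2: ants at (0,3),(2,0),(0,2)
  0 0 3 2
  1 0 0 0
  2 0 0 0
  0 0 0 0
  0 0 0 0
After step 3: ants at (0,2),(1,0),(0,3)
  0 0 4 3
  2 0 0 0
  1 0 0 0
  0 0 0 0
  0 0 0 0
After step 4: ants at (0,3),(2,0),(0,2)
  0 0 5 4
  1 0 0 0
  2 0 0 0
  0 0 0 0
  0 0 0 0
After step 5: ants at (0,2),(1,0),(0,3)
  0 0 6 5
  2 0 0 0
  1 0 0 0
  0 0 0 0
  0 0 0 0

0 0 6 5
2 0 0 0
1 0 0 0
0 0 0 0
0 0 0 0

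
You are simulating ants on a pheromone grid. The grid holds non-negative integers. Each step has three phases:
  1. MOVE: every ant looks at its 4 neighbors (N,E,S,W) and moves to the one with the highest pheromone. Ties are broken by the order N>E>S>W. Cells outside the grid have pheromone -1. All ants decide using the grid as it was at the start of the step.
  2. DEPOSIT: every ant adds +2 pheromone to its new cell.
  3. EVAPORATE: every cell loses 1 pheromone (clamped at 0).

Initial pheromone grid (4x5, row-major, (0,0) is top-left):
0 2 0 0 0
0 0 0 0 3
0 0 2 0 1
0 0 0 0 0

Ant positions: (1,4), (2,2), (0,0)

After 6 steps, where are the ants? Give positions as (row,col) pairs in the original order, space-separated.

Step 1: ant0:(1,4)->S->(2,4) | ant1:(2,2)->N->(1,2) | ant2:(0,0)->E->(0,1)
  grid max=3 at (0,1)
Step 2: ant0:(2,4)->N->(1,4) | ant1:(1,2)->S->(2,2) | ant2:(0,1)->E->(0,2)
  grid max=3 at (1,4)
Step 3: ant0:(1,4)->S->(2,4) | ant1:(2,2)->N->(1,2) | ant2:(0,2)->W->(0,1)
  grid max=3 at (0,1)
Step 4: ant0:(2,4)->N->(1,4) | ant1:(1,2)->S->(2,2) | ant2:(0,1)->E->(0,2)
  grid max=3 at (1,4)
Step 5: ant0:(1,4)->S->(2,4) | ant1:(2,2)->N->(1,2) | ant2:(0,2)->W->(0,1)
  grid max=3 at (0,1)
Step 6: ant0:(2,4)->N->(1,4) | ant1:(1,2)->S->(2,2) | ant2:(0,1)->E->(0,2)
  grid max=3 at (1,4)

(1,4) (2,2) (0,2)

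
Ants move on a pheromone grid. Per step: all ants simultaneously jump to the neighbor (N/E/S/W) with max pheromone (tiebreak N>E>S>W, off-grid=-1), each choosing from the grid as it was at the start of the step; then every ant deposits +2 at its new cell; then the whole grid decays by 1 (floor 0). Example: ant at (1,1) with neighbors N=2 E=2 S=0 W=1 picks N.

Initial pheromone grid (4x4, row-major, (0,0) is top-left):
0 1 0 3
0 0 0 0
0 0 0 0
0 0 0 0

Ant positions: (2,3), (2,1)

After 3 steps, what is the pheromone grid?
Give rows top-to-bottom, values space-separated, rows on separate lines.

After step 1: ants at (1,3),(1,1)
  0 0 0 2
  0 1 0 1
  0 0 0 0
  0 0 0 0
After step 2: ants at (0,3),(0,1)
  0 1 0 3
  0 0 0 0
  0 0 0 0
  0 0 0 0
After step 3: ants at (1,3),(0,2)
  0 0 1 2
  0 0 0 1
  0 0 0 0
  0 0 0 0

0 0 1 2
0 0 0 1
0 0 0 0
0 0 0 0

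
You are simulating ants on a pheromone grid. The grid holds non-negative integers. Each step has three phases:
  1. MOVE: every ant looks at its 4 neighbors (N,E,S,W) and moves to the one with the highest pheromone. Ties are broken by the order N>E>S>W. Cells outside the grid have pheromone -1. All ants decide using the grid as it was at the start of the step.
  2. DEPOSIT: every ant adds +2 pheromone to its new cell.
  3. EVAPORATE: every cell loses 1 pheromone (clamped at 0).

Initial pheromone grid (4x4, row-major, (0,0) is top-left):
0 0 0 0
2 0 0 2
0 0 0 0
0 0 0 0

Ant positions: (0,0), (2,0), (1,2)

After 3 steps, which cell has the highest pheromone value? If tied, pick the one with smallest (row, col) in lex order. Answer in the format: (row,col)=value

Step 1: ant0:(0,0)->S->(1,0) | ant1:(2,0)->N->(1,0) | ant2:(1,2)->E->(1,3)
  grid max=5 at (1,0)
Step 2: ant0:(1,0)->N->(0,0) | ant1:(1,0)->N->(0,0) | ant2:(1,3)->N->(0,3)
  grid max=4 at (1,0)
Step 3: ant0:(0,0)->S->(1,0) | ant1:(0,0)->S->(1,0) | ant2:(0,3)->S->(1,3)
  grid max=7 at (1,0)
Final grid:
  2 0 0 0
  7 0 0 3
  0 0 0 0
  0 0 0 0
Max pheromone 7 at (1,0)

Answer: (1,0)=7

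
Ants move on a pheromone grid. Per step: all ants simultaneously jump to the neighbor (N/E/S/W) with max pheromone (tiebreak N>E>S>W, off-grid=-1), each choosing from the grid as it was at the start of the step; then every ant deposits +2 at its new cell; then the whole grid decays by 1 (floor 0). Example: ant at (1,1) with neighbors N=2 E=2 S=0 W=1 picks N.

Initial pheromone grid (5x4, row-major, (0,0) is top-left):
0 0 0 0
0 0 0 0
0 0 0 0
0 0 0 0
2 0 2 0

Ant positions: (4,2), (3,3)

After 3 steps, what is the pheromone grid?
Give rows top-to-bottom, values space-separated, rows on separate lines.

After step 1: ants at (3,2),(2,3)
  0 0 0 0
  0 0 0 0
  0 0 0 1
  0 0 1 0
  1 0 1 0
After step 2: ants at (4,2),(1,3)
  0 0 0 0
  0 0 0 1
  0 0 0 0
  0 0 0 0
  0 0 2 0
After step 3: ants at (3,2),(0,3)
  0 0 0 1
  0 0 0 0
  0 0 0 0
  0 0 1 0
  0 0 1 0

0 0 0 1
0 0 0 0
0 0 0 0
0 0 1 0
0 0 1 0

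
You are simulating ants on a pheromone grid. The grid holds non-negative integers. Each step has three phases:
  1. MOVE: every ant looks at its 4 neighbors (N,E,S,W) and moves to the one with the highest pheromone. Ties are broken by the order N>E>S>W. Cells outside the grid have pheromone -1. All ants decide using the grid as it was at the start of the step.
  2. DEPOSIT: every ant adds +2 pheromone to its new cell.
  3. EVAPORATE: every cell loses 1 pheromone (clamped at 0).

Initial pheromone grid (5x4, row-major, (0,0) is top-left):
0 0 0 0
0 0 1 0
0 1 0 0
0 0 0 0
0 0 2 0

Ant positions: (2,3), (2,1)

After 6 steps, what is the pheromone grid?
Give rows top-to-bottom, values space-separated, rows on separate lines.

After step 1: ants at (1,3),(1,1)
  0 0 0 0
  0 1 0 1
  0 0 0 0
  0 0 0 0
  0 0 1 0
After step 2: ants at (0,3),(0,1)
  0 1 0 1
  0 0 0 0
  0 0 0 0
  0 0 0 0
  0 0 0 0
After step 3: ants at (1,3),(0,2)
  0 0 1 0
  0 0 0 1
  0 0 0 0
  0 0 0 0
  0 0 0 0
After step 4: ants at (0,3),(0,3)
  0 0 0 3
  0 0 0 0
  0 0 0 0
  0 0 0 0
  0 0 0 0
After step 5: ants at (1,3),(1,3)
  0 0 0 2
  0 0 0 3
  0 0 0 0
  0 0 0 0
  0 0 0 0
After step 6: ants at (0,3),(0,3)
  0 0 0 5
  0 0 0 2
  0 0 0 0
  0 0 0 0
  0 0 0 0

0 0 0 5
0 0 0 2
0 0 0 0
0 0 0 0
0 0 0 0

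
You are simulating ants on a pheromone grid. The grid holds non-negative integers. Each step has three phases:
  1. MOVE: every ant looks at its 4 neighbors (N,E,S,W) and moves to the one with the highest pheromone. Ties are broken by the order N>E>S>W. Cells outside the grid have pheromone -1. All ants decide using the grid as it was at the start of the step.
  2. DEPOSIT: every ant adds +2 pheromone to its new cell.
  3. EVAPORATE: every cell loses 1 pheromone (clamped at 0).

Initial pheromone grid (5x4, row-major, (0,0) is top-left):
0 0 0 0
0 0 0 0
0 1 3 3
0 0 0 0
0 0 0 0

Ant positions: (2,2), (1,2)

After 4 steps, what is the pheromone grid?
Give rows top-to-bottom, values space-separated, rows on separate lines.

After step 1: ants at (2,3),(2,2)
  0 0 0 0
  0 0 0 0
  0 0 4 4
  0 0 0 0
  0 0 0 0
After step 2: ants at (2,2),(2,3)
  0 0 0 0
  0 0 0 0
  0 0 5 5
  0 0 0 0
  0 0 0 0
After step 3: ants at (2,3),(2,2)
  0 0 0 0
  0 0 0 0
  0 0 6 6
  0 0 0 0
  0 0 0 0
After step 4: ants at (2,2),(2,3)
  0 0 0 0
  0 0 0 0
  0 0 7 7
  0 0 0 0
  0 0 0 0

0 0 0 0
0 0 0 0
0 0 7 7
0 0 0 0
0 0 0 0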